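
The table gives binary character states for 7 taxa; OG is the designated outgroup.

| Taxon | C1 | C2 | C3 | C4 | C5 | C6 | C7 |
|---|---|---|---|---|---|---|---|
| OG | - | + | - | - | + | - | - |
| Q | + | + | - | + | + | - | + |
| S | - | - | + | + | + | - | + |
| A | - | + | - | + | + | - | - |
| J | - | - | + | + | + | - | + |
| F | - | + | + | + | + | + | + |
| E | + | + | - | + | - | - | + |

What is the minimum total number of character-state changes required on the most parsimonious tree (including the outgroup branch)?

7

Character polarity is set by the outgroup: the derived state is whichever differs from the outgroup's state, so for C2, C5 the derived state is '-', and for the remaining characters it is '+'.
C1: derived state '+' in E and Q only — synapomorphy for {E, Q}.
Only J and S show the derived state '-' for C2, supporting them as a clade.
C3: derived state '+' in F, J, and S only — synapomorphy for {F, J, S}.
All ingroup taxa share the derived state '+' for C4; it defines the ingroup but does not resolve relationships within it.
C5: derived state '-' in E only — an autapomorphy, so it tells us nothing about relationships among taxa.
C6: derived state '+' in F only — an autapomorphy, so it tells us nothing about relationships among taxa.
C7 (derived state '+') is shared by E, F, J, Q, and S — a synapomorphy uniting that clade.
Most parsimonious ingroup topology: (((Q,E),((S,J),F)),A).
Changes per character on this tree: C1: 1; C2: 1; C3: 1; C4: 1; C5: 1; C6: 1; C7: 1.
Total = 7.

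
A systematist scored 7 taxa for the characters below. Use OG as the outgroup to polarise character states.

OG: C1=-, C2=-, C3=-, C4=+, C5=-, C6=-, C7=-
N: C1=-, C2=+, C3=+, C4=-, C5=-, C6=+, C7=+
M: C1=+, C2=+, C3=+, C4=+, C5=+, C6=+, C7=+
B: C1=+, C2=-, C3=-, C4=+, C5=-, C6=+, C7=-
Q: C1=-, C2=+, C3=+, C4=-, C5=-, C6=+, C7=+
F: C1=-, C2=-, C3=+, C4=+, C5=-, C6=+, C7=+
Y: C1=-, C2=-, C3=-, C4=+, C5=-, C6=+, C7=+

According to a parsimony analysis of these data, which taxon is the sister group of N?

Q

Character polarity is set by the outgroup: the derived state is whichever differs from the outgroup's state, so for C4 the derived state is '-', and for the remaining characters it is '+'.
C1 (state '+') occurs in B and M but conflicts with the nesting implied by the other characters — most parsimoniously interpreted as homoplasy.
C2: derived state '+' in M, N, and Q only — synapomorphy for {M, N, Q}.
Only F, M, N, and Q show the derived state '+' for C3, supporting them as a clade.
Only N and Q show the derived state '-' for C4, supporting them as a clade.
C5: derived state '+' in M only — an autapomorphy, so it tells us nothing about relationships among taxa.
C6 (derived state '+') is shared by all ingroup taxa — unites the whole ingroup.
Only F, M, N, Q, and Y show the derived state '+' for C7, supporting them as a clade.
Most parsimonious ingroup topology: (((((N,Q),M),F),Y),B).
N and Q form a cherry on this tree, so they are sister taxa.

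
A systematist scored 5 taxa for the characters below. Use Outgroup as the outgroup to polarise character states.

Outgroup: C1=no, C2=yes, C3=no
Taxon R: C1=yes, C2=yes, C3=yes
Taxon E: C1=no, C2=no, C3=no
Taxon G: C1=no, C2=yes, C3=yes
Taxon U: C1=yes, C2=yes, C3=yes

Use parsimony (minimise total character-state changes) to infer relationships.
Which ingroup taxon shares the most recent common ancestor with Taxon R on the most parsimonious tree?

Taxon U

Character polarity is set by the outgroup: the derived state is whichever differs from the outgroup's state, so for C2 the derived state is 'no', and for the remaining characters it is 'yes'.
C1 (derived state 'yes') is shared by Taxon R and Taxon U — a synapomorphy uniting that clade.
C2 (derived state 'no') is unique to Taxon E (autapomorphy; uninformative for grouping).
Only Taxon G, Taxon R, and Taxon U show the derived state 'yes' for C3, supporting them as a clade.
Most parsimonious ingroup topology: (((Taxon R,Taxon U),Taxon G),Taxon E).
Taxon R and Taxon U form a cherry on this tree, so they are sister taxa.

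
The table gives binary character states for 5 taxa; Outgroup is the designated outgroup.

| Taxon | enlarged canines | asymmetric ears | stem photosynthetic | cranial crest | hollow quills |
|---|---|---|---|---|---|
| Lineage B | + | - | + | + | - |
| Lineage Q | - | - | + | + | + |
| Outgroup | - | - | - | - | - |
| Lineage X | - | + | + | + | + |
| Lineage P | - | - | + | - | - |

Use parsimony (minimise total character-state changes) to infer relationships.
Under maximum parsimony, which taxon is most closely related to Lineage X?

Lineage Q

The outgroup has state '-' for every character, so '+' is the derived state throughout.
enlarged canines (derived state '+') is unique to Lineage B (autapomorphy; uninformative for grouping).
asymmetric ears (derived state '+') is unique to Lineage X (autapomorphy; uninformative for grouping).
All ingroup taxa share the derived state '+' for stem photosynthetic; it defines the ingroup but does not resolve relationships within it.
Only Lineage B, Lineage Q, and Lineage X show the derived state '+' for cranial crest, supporting them as a clade.
Only Lineage Q and Lineage X show the derived state '+' for hollow quills, supporting them as a clade.
Most parsimonious ingroup topology: ((Lineage B,(Lineage Q,Lineage X)),Lineage P).
Lineage X and Lineage Q form a cherry on this tree, so they are sister taxa.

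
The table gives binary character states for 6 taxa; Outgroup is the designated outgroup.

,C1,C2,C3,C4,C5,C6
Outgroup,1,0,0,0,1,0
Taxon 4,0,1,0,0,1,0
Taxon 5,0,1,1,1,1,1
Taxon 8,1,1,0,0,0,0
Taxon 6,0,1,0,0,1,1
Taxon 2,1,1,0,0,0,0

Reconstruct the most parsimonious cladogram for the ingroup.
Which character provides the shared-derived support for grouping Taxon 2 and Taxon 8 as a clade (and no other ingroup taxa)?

C5

Character polarity is set by the outgroup: the derived state is whichever differs from the outgroup's state, so for C1, C5 the derived state is '0', and for the remaining characters it is '1'.
C1 (derived state '0') is shared by Taxon 4, Taxon 5, and Taxon 6 — a synapomorphy uniting that clade.
C2 (derived state '1') is shared by all ingroup taxa — unites the whole ingroup.
C3 (derived state '1') is unique to Taxon 5 (autapomorphy; uninformative for grouping).
C4: derived state '1' in Taxon 5 only — an autapomorphy, so it tells us nothing about relationships among taxa.
Only Taxon 2 and Taxon 8 show the derived state '0' for C5, supporting them as a clade.
C6 (derived state '1') is shared by Taxon 5 and Taxon 6 — a synapomorphy uniting that clade.
Most parsimonious ingroup topology: ((Taxon 4,(Taxon 5,Taxon 6)),(Taxon 8,Taxon 2)).
The clade {Taxon 2, Taxon 8} is supported by C5: its derived state '0' occurs in exactly those taxa and in no other taxon (including the outgroup).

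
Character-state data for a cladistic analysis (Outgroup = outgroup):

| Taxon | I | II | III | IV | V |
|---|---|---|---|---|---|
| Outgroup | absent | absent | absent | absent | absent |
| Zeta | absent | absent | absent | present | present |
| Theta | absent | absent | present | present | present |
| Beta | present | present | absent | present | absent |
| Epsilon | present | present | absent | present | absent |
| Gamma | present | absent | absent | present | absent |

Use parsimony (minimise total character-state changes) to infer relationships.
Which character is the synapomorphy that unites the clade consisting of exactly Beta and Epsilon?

II

The outgroup has state 'absent' for every character, so 'present' is the derived state throughout.
I: derived state 'present' in Beta, Epsilon, and Gamma only — synapomorphy for {Beta, Epsilon, Gamma}.
II (derived state 'present') is shared by Beta and Epsilon — a synapomorphy uniting that clade.
III: derived state 'present' in Theta only — an autapomorphy, so it tells us nothing about relationships among taxa.
All ingroup taxa share the derived state 'present' for IV; it defines the ingroup but does not resolve relationships within it.
V (derived state 'present') is shared by Theta and Zeta — a synapomorphy uniting that clade.
Most parsimonious ingroup topology: ((Zeta,Theta),((Beta,Epsilon),Gamma)).
The clade {Beta, Epsilon} is supported by II: its derived state 'present' occurs in exactly those taxa and in no other taxon (including the outgroup).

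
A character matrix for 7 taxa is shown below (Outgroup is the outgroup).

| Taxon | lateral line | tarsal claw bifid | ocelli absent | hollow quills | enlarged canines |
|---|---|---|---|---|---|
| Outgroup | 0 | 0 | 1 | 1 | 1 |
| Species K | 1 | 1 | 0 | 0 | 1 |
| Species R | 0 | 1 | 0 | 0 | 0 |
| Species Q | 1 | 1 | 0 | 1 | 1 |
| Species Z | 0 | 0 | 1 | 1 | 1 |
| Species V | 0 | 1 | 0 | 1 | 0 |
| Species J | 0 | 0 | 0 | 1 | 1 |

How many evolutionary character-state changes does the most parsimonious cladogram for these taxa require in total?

6

Character polarity is set by the outgroup: the derived state is whichever differs from the outgroup's state, so for ocelli absent, hollow quills, enlarged canines the derived state is '0', and for the remaining characters it is '1'.
Only Species K and Species Q show the derived state '1' for lateral line, supporting them as a clade.
Only Species K, Species Q, Species R, and Species V show the derived state '1' for tarsal claw bifid, supporting them as a clade.
Only Species J, Species K, Species Q, Species R, and Species V show the derived state '0' for ocelli absent, supporting them as a clade.
hollow quills (state '0') occurs in Species K and Species R but conflicts with the nesting implied by the other characters — most parsimoniously interpreted as homoplasy.
enlarged canines: derived state '0' in Species R and Species V only — synapomorphy for {Species R, Species V}.
Most parsimonious ingroup topology: ((((Species K,Species Q),(Species R,Species V)),Species J),Species Z).
Changes per character on this tree: lateral line: 1; tarsal claw bifid: 1; ocelli absent: 1; hollow quills: 2; enlarged canines: 1.
Total = 6.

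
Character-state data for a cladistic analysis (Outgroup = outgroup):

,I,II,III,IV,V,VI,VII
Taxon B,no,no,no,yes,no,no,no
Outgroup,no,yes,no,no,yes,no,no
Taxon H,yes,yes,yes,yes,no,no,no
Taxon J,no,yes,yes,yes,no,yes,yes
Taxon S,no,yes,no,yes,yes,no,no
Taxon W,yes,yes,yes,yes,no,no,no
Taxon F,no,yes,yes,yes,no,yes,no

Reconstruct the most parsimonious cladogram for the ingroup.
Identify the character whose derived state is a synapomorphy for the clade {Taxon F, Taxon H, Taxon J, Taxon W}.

Character polarity is set by the outgroup: the derived state is whichever differs from the outgroup's state, so for II, V the derived state is 'no', and for the remaining characters it is 'yes'.
Only Taxon H and Taxon W show the derived state 'yes' for I, supporting them as a clade.
II (derived state 'no') is unique to Taxon B (autapomorphy; uninformative for grouping).
III: derived state 'yes' in Taxon F, Taxon H, Taxon J, and Taxon W only — synapomorphy for {Taxon F, Taxon H, Taxon J, Taxon W}.
All ingroup taxa share the derived state 'yes' for IV; it defines the ingroup but does not resolve relationships within it.
Only Taxon B, Taxon F, Taxon H, Taxon J, and Taxon W show the derived state 'no' for V, supporting them as a clade.
VI: derived state 'yes' in Taxon F and Taxon J only — synapomorphy for {Taxon F, Taxon J}.
VII: derived state 'yes' in Taxon J only — an autapomorphy, so it tells us nothing about relationships among taxa.
Most parsimonious ingroup topology: ((((Taxon W,Taxon H),(Taxon J,Taxon F)),Taxon B),Taxon S).
The clade {Taxon F, Taxon H, Taxon J, Taxon W} is supported by III: its derived state 'yes' occurs in exactly those taxa and in no other taxon (including the outgroup).

III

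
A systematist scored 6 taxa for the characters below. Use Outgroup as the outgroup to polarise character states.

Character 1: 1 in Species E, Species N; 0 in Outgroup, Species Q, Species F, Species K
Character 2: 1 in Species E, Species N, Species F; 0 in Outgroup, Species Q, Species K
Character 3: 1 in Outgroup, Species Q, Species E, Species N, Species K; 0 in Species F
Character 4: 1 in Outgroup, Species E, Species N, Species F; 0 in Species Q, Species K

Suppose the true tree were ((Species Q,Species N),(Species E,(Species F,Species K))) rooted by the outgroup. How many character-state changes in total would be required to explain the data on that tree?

Map each character onto ((Species Q,Species N),(Species E,(Species F,Species K))) (rooted by Outgroup) and count the minimum state changes it requires (Fitch parsimony):
Character 1: 2; Character 2: 3; Character 3: 1; Character 4: 2.
Total tree length = 8.

8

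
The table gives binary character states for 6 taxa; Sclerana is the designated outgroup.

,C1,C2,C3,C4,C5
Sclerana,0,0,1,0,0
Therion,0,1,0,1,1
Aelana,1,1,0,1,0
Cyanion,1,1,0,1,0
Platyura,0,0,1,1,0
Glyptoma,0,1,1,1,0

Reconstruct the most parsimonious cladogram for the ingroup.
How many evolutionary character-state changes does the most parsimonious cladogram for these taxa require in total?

Character polarity is set by the outgroup: the derived state is whichever differs from the outgroup's state, so for C3 the derived state is '0', and for the remaining characters it is '1'.
C1 (derived state '1') is shared by Aelana and Cyanion — a synapomorphy uniting that clade.
C2 (derived state '1') is shared by Aelana, Cyanion, Glyptoma, and Therion — a synapomorphy uniting that clade.
C3: derived state '0' in Aelana, Cyanion, and Therion only — synapomorphy for {Aelana, Cyanion, Therion}.
All ingroup taxa share the derived state '1' for C4; it defines the ingroup but does not resolve relationships within it.
C5 (derived state '1') is unique to Therion (autapomorphy; uninformative for grouping).
Most parsimonious ingroup topology: (Platyura,((Therion,(Cyanion,Aelana)),Glyptoma)).
Changes per character on this tree: C1: 1; C2: 1; C3: 1; C4: 1; C5: 1.
Total = 5.

5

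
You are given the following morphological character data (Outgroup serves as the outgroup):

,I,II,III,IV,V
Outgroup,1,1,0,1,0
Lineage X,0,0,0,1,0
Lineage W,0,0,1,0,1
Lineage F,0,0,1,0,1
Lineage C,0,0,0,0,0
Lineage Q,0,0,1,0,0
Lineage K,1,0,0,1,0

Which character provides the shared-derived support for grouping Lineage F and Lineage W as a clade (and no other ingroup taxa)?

Character polarity is set by the outgroup: the derived state is whichever differs from the outgroup's state, so for I, II, IV the derived state is '0', and for the remaining characters it is '1'.
I: derived state '0' in Lineage C, Lineage F, Lineage Q, Lineage W, and Lineage X only — synapomorphy for {Lineage C, Lineage F, Lineage Q, Lineage W, Lineage X}.
II (derived state '0') is shared by all ingroup taxa — unites the whole ingroup.
III (derived state '1') is shared by Lineage F, Lineage Q, and Lineage W — a synapomorphy uniting that clade.
Only Lineage C, Lineage F, Lineage Q, and Lineage W show the derived state '0' for IV, supporting them as a clade.
Only Lineage F and Lineage W show the derived state '1' for V, supporting them as a clade.
Most parsimonious ingroup topology: ((Lineage X,(((Lineage W,Lineage F),Lineage Q),Lineage C)),Lineage K).
The clade {Lineage F, Lineage W} is supported by V: its derived state '1' occurs in exactly those taxa and in no other taxon (including the outgroup).

V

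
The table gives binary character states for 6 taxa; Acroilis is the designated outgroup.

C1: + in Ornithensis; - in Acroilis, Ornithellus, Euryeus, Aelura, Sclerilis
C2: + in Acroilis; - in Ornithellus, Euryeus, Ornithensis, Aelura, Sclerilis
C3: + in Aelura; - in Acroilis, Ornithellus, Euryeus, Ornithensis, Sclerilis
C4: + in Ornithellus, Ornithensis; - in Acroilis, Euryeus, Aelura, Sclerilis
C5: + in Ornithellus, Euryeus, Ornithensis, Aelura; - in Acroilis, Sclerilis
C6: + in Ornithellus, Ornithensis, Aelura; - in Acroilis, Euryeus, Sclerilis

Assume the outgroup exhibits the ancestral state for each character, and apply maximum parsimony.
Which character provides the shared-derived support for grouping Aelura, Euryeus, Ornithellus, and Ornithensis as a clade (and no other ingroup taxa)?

C5

Character polarity is set by the outgroup: the derived state is whichever differs from the outgroup's state, so for C2 the derived state is '-', and for the remaining characters it is '+'.
C1: derived state '+' in Ornithensis only — an autapomorphy, so it tells us nothing about relationships among taxa.
C2 (derived state '-') is shared by all ingroup taxa — unites the whole ingroup.
C3 (derived state '+') is unique to Aelura (autapomorphy; uninformative for grouping).
Only Ornithellus and Ornithensis show the derived state '+' for C4, supporting them as a clade.
Only Aelura, Euryeus, Ornithellus, and Ornithensis show the derived state '+' for C5, supporting them as a clade.
C6: derived state '+' in Aelura, Ornithellus, and Ornithensis only — synapomorphy for {Aelura, Ornithellus, Ornithensis}.
Most parsimonious ingroup topology: ((((Ornithellus,Ornithensis),Aelura),Euryeus),Sclerilis).
The clade {Aelura, Euryeus, Ornithellus, Ornithensis} is supported by C5: its derived state '+' occurs in exactly those taxa and in no other taxon (including the outgroup).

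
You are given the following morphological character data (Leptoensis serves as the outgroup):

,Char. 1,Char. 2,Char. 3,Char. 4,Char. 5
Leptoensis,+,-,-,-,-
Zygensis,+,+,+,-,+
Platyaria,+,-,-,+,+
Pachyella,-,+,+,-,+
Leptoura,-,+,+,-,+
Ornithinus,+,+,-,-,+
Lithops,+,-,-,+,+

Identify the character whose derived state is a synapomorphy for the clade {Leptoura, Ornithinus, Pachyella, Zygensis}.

Char. 2

Character polarity is set by the outgroup: the derived state is whichever differs from the outgroup's state, so for Char. 1 the derived state is '-', and for the remaining characters it is '+'.
Char. 1: derived state '-' in Leptoura and Pachyella only — synapomorphy for {Leptoura, Pachyella}.
Only Leptoura, Ornithinus, Pachyella, and Zygensis show the derived state '+' for Char. 2, supporting them as a clade.
Char. 3 (derived state '+') is shared by Leptoura, Pachyella, and Zygensis — a synapomorphy uniting that clade.
Char. 4: derived state '+' in Lithops and Platyaria only — synapomorphy for {Lithops, Platyaria}.
All ingroup taxa share the derived state '+' for Char. 5; it defines the ingroup but does not resolve relationships within it.
Most parsimonious ingroup topology: (((Zygensis,(Pachyella,Leptoura)),Ornithinus),(Platyaria,Lithops)).
The clade {Leptoura, Ornithinus, Pachyella, Zygensis} is supported by Char. 2: its derived state '+' occurs in exactly those taxa and in no other taxon (including the outgroup).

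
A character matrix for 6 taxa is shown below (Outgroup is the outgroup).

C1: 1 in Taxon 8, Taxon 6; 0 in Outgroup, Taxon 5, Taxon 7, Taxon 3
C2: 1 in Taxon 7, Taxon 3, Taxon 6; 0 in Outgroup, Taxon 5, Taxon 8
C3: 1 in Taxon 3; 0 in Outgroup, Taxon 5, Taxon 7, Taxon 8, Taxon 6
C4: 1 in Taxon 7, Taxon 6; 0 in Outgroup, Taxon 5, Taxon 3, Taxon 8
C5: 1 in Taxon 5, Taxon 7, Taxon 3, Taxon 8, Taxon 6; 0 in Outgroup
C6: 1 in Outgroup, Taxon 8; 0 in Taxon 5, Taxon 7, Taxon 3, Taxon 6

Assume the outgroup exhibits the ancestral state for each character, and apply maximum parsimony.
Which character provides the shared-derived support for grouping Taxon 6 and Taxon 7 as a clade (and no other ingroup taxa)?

C4

Character polarity is set by the outgroup: the derived state is whichever differs from the outgroup's state, so for C6 the derived state is '0', and for the remaining characters it is '1'.
C1 groups Taxon 6 and Taxon 8, which is incompatible with the clades supported by the remaining characters; treating it as convergent (homoplasy) costs fewer steps than any alternative tree.
Only Taxon 3, Taxon 6, and Taxon 7 show the derived state '1' for C2, supporting them as a clade.
C3 (derived state '1') is unique to Taxon 3 (autapomorphy; uninformative for grouping).
Only Taxon 6 and Taxon 7 show the derived state '1' for C4, supporting them as a clade.
All ingroup taxa share the derived state '1' for C5; it defines the ingroup but does not resolve relationships within it.
Only Taxon 3, Taxon 5, Taxon 6, and Taxon 7 show the derived state '0' for C6, supporting them as a clade.
Most parsimonious ingroup topology: ((Taxon 5,((Taxon 7,Taxon 6),Taxon 3)),Taxon 8).
The clade {Taxon 6, Taxon 7} is supported by C4: its derived state '1' occurs in exactly those taxa and in no other taxon (including the outgroup).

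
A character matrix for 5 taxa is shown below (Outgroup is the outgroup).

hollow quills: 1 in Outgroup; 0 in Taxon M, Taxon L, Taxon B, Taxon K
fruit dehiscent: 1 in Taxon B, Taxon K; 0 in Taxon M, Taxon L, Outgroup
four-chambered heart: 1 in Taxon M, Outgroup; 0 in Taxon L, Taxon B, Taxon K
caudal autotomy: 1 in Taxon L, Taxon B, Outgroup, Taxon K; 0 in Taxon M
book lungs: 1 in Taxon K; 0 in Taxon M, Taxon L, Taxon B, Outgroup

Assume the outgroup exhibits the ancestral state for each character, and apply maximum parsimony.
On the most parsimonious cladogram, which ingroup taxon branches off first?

Taxon M

Character polarity is set by the outgroup: the derived state is whichever differs from the outgroup's state, so for hollow quills, four-chambered heart, caudal autotomy the derived state is '0', and for the remaining characters it is '1'.
All ingroup taxa share the derived state '0' for hollow quills; it defines the ingroup but does not resolve relationships within it.
Only Taxon B and Taxon K show the derived state '1' for fruit dehiscent, supporting them as a clade.
four-chambered heart: derived state '0' in Taxon B, Taxon K, and Taxon L only — synapomorphy for {Taxon B, Taxon K, Taxon L}.
caudal autotomy: derived state '0' in Taxon M only — an autapomorphy, so it tells us nothing about relationships among taxa.
book lungs: derived state '1' in Taxon K only — an autapomorphy, so it tells us nothing about relationships among taxa.
Most parsimonious ingroup topology: (((Taxon K,Taxon B),Taxon L),Taxon M).
Taxon M is sister to the clade containing all other ingroup taxa, so it is the earliest-diverging (most basal) ingroup lineage.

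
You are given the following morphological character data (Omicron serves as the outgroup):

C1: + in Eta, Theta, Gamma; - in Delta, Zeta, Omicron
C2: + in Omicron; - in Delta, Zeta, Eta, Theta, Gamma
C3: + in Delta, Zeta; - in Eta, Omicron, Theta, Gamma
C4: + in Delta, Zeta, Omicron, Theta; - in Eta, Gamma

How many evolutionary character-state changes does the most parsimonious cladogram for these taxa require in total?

4

Character polarity is set by the outgroup: the derived state is whichever differs from the outgroup's state, so for C2, C4 the derived state is '-', and for the remaining characters it is '+'.
Only Eta, Gamma, and Theta show the derived state '+' for C1, supporting them as a clade.
C2 (derived state '-') is shared by all ingroup taxa — unites the whole ingroup.
C3 (derived state '+') is shared by Delta and Zeta — a synapomorphy uniting that clade.
C4: derived state '-' in Eta and Gamma only — synapomorphy for {Eta, Gamma}.
Most parsimonious ingroup topology: (((Eta,Gamma),Theta),(Zeta,Delta)).
Changes per character on this tree: C1: 1; C2: 1; C3: 1; C4: 1.
Total = 4.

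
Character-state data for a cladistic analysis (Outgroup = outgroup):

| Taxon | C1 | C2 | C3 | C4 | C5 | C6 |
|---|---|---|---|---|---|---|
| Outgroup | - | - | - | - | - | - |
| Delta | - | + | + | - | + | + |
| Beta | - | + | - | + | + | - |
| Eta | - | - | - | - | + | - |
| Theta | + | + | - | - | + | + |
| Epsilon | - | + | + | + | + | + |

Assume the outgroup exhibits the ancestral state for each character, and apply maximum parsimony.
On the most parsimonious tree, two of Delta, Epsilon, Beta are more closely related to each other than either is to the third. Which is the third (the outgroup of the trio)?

The outgroup has state '-' for every character, so '+' is the derived state throughout.
C1 (derived state '+') is unique to Theta (autapomorphy; uninformative for grouping).
C2: derived state '+' in Beta, Delta, Epsilon, and Theta only — synapomorphy for {Beta, Delta, Epsilon, Theta}.
C3 (derived state '+') is shared by Delta and Epsilon — a synapomorphy uniting that clade.
C4 groups Beta and Epsilon, which is incompatible with the clades supported by the remaining characters; treating it as convergent (homoplasy) costs fewer steps than any alternative tree.
C5 (derived state '+') is shared by all ingroup taxa — unites the whole ingroup.
Only Delta, Epsilon, and Theta show the derived state '+' for C6, supporting them as a clade.
Most parsimonious ingroup topology: ((((Delta,Epsilon),Theta),Beta),Eta).
Epsilon and Delta share a more recent common ancestor with each other than either does with Beta, so Beta is the least closely related of the three.

Beta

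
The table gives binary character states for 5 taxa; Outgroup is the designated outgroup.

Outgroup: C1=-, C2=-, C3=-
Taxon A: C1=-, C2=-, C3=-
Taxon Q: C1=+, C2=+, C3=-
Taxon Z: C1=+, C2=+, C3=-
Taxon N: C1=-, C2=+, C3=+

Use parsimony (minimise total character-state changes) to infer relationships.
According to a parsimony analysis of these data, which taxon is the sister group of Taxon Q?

Taxon Z

The outgroup has state '-' for every character, so '+' is the derived state throughout.
C1: derived state '+' in Taxon Q and Taxon Z only — synapomorphy for {Taxon Q, Taxon Z}.
C2: derived state '+' in Taxon N, Taxon Q, and Taxon Z only — synapomorphy for {Taxon N, Taxon Q, Taxon Z}.
C3 (derived state '+') is unique to Taxon N (autapomorphy; uninformative for grouping).
Most parsimonious ingroup topology: (Taxon A,((Taxon Q,Taxon Z),Taxon N)).
Taxon Q and Taxon Z form a cherry on this tree, so they are sister taxa.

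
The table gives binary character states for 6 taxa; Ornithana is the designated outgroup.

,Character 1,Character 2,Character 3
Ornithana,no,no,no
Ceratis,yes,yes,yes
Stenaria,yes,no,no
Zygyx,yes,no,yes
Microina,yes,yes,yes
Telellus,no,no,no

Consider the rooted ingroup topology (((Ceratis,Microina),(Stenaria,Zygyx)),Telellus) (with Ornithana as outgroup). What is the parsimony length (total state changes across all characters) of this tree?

4

Map each character onto (((Ceratis,Microina),(Stenaria,Zygyx)),Telellus) (rooted by Ornithana) and count the minimum state changes it requires (Fitch parsimony):
Character 1: 1; Character 2: 1; Character 3: 2.
Total tree length = 4.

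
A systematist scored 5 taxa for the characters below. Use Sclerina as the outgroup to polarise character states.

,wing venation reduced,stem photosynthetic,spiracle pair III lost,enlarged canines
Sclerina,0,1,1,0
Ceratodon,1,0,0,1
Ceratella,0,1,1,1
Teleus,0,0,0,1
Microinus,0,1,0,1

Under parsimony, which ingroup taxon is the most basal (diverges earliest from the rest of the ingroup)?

Ceratella

Character polarity is set by the outgroup: the derived state is whichever differs from the outgroup's state, so for stem photosynthetic, spiracle pair III lost the derived state is '0', and for the remaining characters it is '1'.
wing venation reduced: derived state '1' in Ceratodon only — an autapomorphy, so it tells us nothing about relationships among taxa.
stem photosynthetic: derived state '0' in Ceratodon and Teleus only — synapomorphy for {Ceratodon, Teleus}.
spiracle pair III lost (derived state '0') is shared by Ceratodon, Microinus, and Teleus — a synapomorphy uniting that clade.
enlarged canines (derived state '1') is shared by all ingroup taxa — unites the whole ingroup.
Most parsimonious ingroup topology: (((Ceratodon,Teleus),Microinus),Ceratella).
Ceratella is sister to the clade containing all other ingroup taxa, so it is the earliest-diverging (most basal) ingroup lineage.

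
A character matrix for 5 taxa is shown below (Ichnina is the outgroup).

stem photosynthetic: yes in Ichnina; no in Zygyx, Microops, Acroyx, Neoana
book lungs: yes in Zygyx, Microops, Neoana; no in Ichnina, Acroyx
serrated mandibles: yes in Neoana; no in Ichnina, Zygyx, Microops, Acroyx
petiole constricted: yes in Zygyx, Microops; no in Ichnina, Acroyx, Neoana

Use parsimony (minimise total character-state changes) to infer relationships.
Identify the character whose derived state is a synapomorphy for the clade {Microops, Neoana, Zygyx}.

Character polarity is set by the outgroup: the derived state is whichever differs from the outgroup's state, so for stem photosynthetic the derived state is 'no', and for the remaining characters it is 'yes'.
All ingroup taxa share the derived state 'no' for stem photosynthetic; it defines the ingroup but does not resolve relationships within it.
Only Microops, Neoana, and Zygyx show the derived state 'yes' for book lungs, supporting them as a clade.
serrated mandibles (derived state 'yes') is unique to Neoana (autapomorphy; uninformative for grouping).
petiole constricted: derived state 'yes' in Microops and Zygyx only — synapomorphy for {Microops, Zygyx}.
Most parsimonious ingroup topology: (((Zygyx,Microops),Neoana),Acroyx).
The clade {Microops, Neoana, Zygyx} is supported by book lungs: its derived state 'yes' occurs in exactly those taxa and in no other taxon (including the outgroup).

book lungs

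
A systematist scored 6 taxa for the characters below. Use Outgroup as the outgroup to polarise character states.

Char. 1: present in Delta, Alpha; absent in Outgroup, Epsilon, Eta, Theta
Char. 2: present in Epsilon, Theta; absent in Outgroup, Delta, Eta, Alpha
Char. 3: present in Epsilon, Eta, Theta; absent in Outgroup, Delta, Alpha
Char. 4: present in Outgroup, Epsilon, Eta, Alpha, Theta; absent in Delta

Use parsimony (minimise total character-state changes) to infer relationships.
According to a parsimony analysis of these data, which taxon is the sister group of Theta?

Character polarity is set by the outgroup: the derived state is whichever differs from the outgroup's state, so for Char. 4 the derived state is 'absent', and for the remaining characters it is 'present'.
Only Alpha and Delta show the derived state 'present' for Char. 1, supporting them as a clade.
Char. 2 (derived state 'present') is shared by Epsilon and Theta — a synapomorphy uniting that clade.
Char. 3 (derived state 'present') is shared by Epsilon, Eta, and Theta — a synapomorphy uniting that clade.
Char. 4: derived state 'absent' in Delta only — an autapomorphy, so it tells us nothing about relationships among taxa.
Most parsimonious ingroup topology: (((Epsilon,Theta),Eta),(Delta,Alpha)).
Theta and Epsilon form a cherry on this tree, so they are sister taxa.

Epsilon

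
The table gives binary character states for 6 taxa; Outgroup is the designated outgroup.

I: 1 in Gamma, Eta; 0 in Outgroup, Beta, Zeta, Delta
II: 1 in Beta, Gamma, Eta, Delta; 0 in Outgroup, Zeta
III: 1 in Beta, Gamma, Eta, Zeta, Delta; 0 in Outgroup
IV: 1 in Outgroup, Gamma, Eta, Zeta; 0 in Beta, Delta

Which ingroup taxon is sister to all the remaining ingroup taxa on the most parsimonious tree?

Character polarity is set by the outgroup: the derived state is whichever differs from the outgroup's state, so for IV the derived state is '0', and for the remaining characters it is '1'.
Only Eta and Gamma show the derived state '1' for I, supporting them as a clade.
II: derived state '1' in Beta, Delta, Eta, and Gamma only — synapomorphy for {Beta, Delta, Eta, Gamma}.
All ingroup taxa share the derived state '1' for III; it defines the ingroup but does not resolve relationships within it.
Only Beta and Delta show the derived state '0' for IV, supporting them as a clade.
Most parsimonious ingroup topology: (((Beta,Delta),(Gamma,Eta)),Zeta).
Zeta is sister to the clade containing all other ingroup taxa, so it is the earliest-diverging (most basal) ingroup lineage.

Zeta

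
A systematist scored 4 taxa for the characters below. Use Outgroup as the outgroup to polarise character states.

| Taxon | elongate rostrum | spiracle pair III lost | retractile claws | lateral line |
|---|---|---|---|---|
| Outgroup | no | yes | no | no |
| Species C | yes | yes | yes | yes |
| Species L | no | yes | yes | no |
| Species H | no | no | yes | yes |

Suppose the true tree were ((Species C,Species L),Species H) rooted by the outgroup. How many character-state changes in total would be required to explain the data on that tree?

Map each character onto ((Species C,Species L),Species H) (rooted by Outgroup) and count the minimum state changes it requires (Fitch parsimony):
elongate rostrum: 1; spiracle pair III lost: 1; retractile claws: 1; lateral line: 2.
Total tree length = 5.

5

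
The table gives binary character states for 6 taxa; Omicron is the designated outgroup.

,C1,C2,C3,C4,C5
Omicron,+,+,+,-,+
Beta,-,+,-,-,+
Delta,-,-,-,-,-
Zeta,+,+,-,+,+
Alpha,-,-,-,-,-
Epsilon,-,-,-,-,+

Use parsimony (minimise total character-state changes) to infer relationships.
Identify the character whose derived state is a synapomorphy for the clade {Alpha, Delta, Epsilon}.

Character polarity is set by the outgroup: the derived state is whichever differs from the outgroup's state, so for C1, C2, C3, C5 the derived state is '-', and for the remaining characters it is '+'.
C1 (derived state '-') is shared by Alpha, Beta, Delta, and Epsilon — a synapomorphy uniting that clade.
C2: derived state '-' in Alpha, Delta, and Epsilon only — synapomorphy for {Alpha, Delta, Epsilon}.
C3 (derived state '-') is shared by all ingroup taxa — unites the whole ingroup.
C4 (derived state '+') is unique to Zeta (autapomorphy; uninformative for grouping).
Only Alpha and Delta show the derived state '-' for C5, supporting them as a clade.
Most parsimonious ingroup topology: ((Beta,((Delta,Alpha),Epsilon)),Zeta).
The clade {Alpha, Delta, Epsilon} is supported by C2: its derived state '-' occurs in exactly those taxa and in no other taxon (including the outgroup).

C2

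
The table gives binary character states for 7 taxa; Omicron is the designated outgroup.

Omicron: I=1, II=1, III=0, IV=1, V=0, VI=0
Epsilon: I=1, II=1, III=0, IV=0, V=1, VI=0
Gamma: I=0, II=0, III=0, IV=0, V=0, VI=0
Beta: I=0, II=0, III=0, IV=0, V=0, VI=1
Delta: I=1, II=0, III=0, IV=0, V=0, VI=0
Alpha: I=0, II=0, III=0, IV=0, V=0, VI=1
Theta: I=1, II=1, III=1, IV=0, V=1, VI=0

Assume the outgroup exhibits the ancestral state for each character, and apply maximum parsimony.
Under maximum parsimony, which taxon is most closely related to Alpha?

Character polarity is set by the outgroup: the derived state is whichever differs from the outgroup's state, so for I, II, IV the derived state is '0', and for the remaining characters it is '1'.
Only Alpha, Beta, and Gamma show the derived state '0' for I, supporting them as a clade.
II (derived state '0') is shared by Alpha, Beta, Delta, and Gamma — a synapomorphy uniting that clade.
III (derived state '1') is unique to Theta (autapomorphy; uninformative for grouping).
All ingroup taxa share the derived state '0' for IV; it defines the ingroup but does not resolve relationships within it.
Only Epsilon and Theta show the derived state '1' for V, supporting them as a clade.
Only Alpha and Beta show the derived state '1' for VI, supporting them as a clade.
Most parsimonious ingroup topology: ((Epsilon,Theta),((Gamma,(Beta,Alpha)),Delta)).
Alpha and Beta form a cherry on this tree, so they are sister taxa.

Beta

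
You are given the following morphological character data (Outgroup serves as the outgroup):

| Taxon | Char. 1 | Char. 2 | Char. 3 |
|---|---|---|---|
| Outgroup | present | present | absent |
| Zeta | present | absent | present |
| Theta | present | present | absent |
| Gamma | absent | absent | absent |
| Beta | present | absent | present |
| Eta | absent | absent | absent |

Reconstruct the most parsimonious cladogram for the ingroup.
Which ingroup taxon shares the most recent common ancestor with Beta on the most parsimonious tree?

Character polarity is set by the outgroup: the derived state is whichever differs from the outgroup's state, so for Char. 1, Char. 2 the derived state is 'absent', and for the remaining characters it is 'present'.
Char. 1: derived state 'absent' in Eta and Gamma only — synapomorphy for {Eta, Gamma}.
Char. 2 (derived state 'absent') is shared by Beta, Eta, Gamma, and Zeta — a synapomorphy uniting that clade.
Only Beta and Zeta show the derived state 'present' for Char. 3, supporting them as a clade.
Most parsimonious ingroup topology: (((Zeta,Beta),(Gamma,Eta)),Theta).
Beta and Zeta form a cherry on this tree, so they are sister taxa.

Zeta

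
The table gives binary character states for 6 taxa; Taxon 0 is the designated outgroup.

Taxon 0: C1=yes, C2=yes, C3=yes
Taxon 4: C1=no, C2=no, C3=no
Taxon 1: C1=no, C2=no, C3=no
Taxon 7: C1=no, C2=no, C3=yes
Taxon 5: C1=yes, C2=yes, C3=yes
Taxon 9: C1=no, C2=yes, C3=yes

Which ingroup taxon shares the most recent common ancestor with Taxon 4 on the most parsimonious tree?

The outgroup has state 'yes' for every character, so 'no' is the derived state throughout.
C1 (derived state 'no') is shared by Taxon 1, Taxon 4, Taxon 7, and Taxon 9 — a synapomorphy uniting that clade.
Only Taxon 1, Taxon 4, and Taxon 7 show the derived state 'no' for C2, supporting them as a clade.
Only Taxon 1 and Taxon 4 show the derived state 'no' for C3, supporting them as a clade.
Most parsimonious ingroup topology: ((((Taxon 4,Taxon 1),Taxon 7),Taxon 9),Taxon 5).
Taxon 4 and Taxon 1 form a cherry on this tree, so they are sister taxa.

Taxon 1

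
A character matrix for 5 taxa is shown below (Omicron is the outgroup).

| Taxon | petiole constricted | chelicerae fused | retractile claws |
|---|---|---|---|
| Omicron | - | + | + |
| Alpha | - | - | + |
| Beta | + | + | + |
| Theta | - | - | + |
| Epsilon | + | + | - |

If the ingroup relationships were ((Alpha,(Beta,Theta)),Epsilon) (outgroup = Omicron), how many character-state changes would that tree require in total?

Map each character onto ((Alpha,(Beta,Theta)),Epsilon) (rooted by Omicron) and count the minimum state changes it requires (Fitch parsimony):
petiole constricted: 2; chelicerae fused: 2; retractile claws: 1.
Total tree length = 5.

5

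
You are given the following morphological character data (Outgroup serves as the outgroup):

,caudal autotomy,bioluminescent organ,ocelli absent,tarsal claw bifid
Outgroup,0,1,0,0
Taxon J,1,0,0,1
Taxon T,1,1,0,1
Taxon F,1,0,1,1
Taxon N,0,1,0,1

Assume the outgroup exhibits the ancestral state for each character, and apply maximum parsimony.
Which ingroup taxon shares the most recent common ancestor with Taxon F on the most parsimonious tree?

Character polarity is set by the outgroup: the derived state is whichever differs from the outgroup's state, so for bioluminescent organ the derived state is '0', and for the remaining characters it is '1'.
caudal autotomy (derived state '1') is shared by Taxon F, Taxon J, and Taxon T — a synapomorphy uniting that clade.
bioluminescent organ: derived state '0' in Taxon F and Taxon J only — synapomorphy for {Taxon F, Taxon J}.
ocelli absent: derived state '1' in Taxon F only — an autapomorphy, so it tells us nothing about relationships among taxa.
tarsal claw bifid (derived state '1') is shared by all ingroup taxa — unites the whole ingroup.
Most parsimonious ingroup topology: (((Taxon J,Taxon F),Taxon T),Taxon N).
Taxon F and Taxon J form a cherry on this tree, so they are sister taxa.

Taxon J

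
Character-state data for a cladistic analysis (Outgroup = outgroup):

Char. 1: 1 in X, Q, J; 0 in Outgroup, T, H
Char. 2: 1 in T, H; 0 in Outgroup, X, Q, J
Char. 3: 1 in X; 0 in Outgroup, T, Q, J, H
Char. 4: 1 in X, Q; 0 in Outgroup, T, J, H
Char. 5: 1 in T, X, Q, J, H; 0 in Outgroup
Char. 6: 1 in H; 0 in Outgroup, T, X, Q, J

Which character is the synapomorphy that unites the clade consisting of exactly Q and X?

Char. 4

The outgroup has state '0' for every character, so '1' is the derived state throughout.
Only J, Q, and X show the derived state '1' for Char. 1, supporting them as a clade.
Char. 2: derived state '1' in H and T only — synapomorphy for {H, T}.
Char. 3 (derived state '1') is unique to X (autapomorphy; uninformative for grouping).
Char. 4 (derived state '1') is shared by Q and X — a synapomorphy uniting that clade.
All ingroup taxa share the derived state '1' for Char. 5; it defines the ingroup but does not resolve relationships within it.
Char. 6 (derived state '1') is unique to H (autapomorphy; uninformative for grouping).
Most parsimonious ingroup topology: ((T,H),((X,Q),J)).
The clade {Q, X} is supported by Char. 4: its derived state '1' occurs in exactly those taxa and in no other taxon (including the outgroup).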